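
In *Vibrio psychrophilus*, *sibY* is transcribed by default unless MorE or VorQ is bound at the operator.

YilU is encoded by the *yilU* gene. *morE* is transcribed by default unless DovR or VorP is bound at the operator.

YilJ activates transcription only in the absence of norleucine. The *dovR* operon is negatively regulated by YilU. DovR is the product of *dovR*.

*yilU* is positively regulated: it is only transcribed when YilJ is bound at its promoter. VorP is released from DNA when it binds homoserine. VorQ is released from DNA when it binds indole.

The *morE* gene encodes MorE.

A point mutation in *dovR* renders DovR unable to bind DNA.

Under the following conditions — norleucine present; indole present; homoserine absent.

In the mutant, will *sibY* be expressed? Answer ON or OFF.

ON

DovR is non-functional in this strain, so it has no effect.
Homoserine is absent, so VorP is active.
With repressor VorP bound, *morE* is not transcribed.
So MorE is not produced.
Indole is present, so VorQ is inactive.
With no repressor bound, *sibY* is transcribed.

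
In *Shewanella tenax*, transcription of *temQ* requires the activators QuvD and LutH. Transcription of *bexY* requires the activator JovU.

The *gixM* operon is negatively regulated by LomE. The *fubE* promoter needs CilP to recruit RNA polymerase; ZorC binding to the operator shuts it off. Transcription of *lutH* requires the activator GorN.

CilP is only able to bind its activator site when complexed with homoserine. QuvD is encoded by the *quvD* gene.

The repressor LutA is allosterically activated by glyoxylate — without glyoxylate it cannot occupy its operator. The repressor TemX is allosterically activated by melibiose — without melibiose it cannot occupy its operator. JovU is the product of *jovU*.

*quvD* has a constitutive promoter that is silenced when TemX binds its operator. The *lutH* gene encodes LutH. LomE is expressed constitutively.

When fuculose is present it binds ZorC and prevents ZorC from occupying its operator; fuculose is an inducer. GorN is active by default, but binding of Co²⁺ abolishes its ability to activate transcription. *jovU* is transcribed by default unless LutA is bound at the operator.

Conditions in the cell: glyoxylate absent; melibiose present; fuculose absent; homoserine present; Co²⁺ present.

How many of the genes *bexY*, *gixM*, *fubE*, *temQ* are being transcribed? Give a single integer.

1

Glyoxylate is absent, so LutA is inactive.
With no repressor bound, *jovU* is transcribed.
So JovU is produced and active.
No repressor is bound and JovU is active, so *bexY* is transcribed.
→ *bexY* is ON.
LomE is produced constitutively and is active.
With repressor LomE bound, *gixM* is not transcribed.
→ *gixM* is OFF.
Homoserine is present, so CilP is active.
Fuculose is absent, so ZorC is active.
With repressor ZorC bound, *fubE* is not transcribed.
→ *fubE* is OFF.
Melibiose is present, so TemX is active.
With repressor TemX bound, *quvD* is not transcribed.
So QuvD is not produced.
Co²⁺ is present, so GorN is inactive.
Required activator GorN is absent, so *lutH* is not transcribed.
So LutH is not produced.
Required activator QuvD is absent, so *temQ* is not transcribed.
→ *temQ* is OFF.
1 of the 4 genes is transcribed.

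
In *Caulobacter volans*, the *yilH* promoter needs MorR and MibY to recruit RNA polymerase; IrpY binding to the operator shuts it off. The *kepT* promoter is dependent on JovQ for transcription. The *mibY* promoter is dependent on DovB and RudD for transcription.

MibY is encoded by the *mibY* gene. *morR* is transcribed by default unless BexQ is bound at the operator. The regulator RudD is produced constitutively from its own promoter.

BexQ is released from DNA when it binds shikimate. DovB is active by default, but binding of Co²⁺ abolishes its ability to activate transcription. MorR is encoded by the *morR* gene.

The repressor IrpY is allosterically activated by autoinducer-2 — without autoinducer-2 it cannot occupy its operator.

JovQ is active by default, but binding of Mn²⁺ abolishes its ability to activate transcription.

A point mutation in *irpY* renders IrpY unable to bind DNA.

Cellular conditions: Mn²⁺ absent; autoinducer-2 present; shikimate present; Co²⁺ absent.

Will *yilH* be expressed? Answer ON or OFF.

Shikimate is present, so BexQ is inactive.
With no repressor bound, *morR* is transcribed.
So MorR is produced and active.
Co²⁺ is absent, so DovB is active.
RudD is produced constitutively and is active.
No repressor is bound and DovB and RudD are active, so *mibY* is transcribed.
So MibY is produced and active.
IrpY is non-functional in this strain, so it has no effect.
No repressor is bound and MorR and MibY are active, so *yilH* is transcribed.

ON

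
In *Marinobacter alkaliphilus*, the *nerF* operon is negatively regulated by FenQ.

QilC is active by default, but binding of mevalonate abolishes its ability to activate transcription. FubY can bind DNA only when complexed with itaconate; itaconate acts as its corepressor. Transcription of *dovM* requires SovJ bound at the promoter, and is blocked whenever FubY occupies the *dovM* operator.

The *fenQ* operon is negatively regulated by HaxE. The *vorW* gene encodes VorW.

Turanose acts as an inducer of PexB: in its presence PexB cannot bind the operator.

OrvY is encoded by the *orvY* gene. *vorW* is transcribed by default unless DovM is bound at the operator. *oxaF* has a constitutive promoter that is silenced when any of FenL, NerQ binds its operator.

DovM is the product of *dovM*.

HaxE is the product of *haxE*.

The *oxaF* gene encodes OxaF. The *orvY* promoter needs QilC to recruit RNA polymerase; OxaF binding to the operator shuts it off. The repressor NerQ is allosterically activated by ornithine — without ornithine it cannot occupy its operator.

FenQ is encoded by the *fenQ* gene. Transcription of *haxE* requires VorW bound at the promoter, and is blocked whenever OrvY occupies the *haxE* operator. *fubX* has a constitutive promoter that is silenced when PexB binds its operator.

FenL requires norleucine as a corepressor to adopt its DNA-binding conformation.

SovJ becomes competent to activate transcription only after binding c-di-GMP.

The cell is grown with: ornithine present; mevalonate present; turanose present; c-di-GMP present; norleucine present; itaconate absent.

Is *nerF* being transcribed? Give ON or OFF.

Itaconate is absent, so FubY is inactive.
c-di-GMP is present, so SovJ is active.
No repressor is bound and SovJ is active, so *dovM* is transcribed.
So DovM is produced and active.
With repressor DovM bound, *vorW* is not transcribed.
So VorW is not produced.
Mevalonate is present, so QilC is inactive.
Norleucine is present, so FenL is active.
Ornithine is present, so NerQ is active.
With repressor FenL bound, *oxaF* is not transcribed.
So OxaF is not produced.
Required activator QilC is absent, so *orvY* is not transcribed.
So OrvY is not produced.
Required activator VorW is absent, so *haxE* is not transcribed.
So HaxE is not produced.
With no repressor bound, *fenQ* is transcribed.
So FenQ is produced and active.
With repressor FenQ bound, *nerF* is not transcribed.

OFF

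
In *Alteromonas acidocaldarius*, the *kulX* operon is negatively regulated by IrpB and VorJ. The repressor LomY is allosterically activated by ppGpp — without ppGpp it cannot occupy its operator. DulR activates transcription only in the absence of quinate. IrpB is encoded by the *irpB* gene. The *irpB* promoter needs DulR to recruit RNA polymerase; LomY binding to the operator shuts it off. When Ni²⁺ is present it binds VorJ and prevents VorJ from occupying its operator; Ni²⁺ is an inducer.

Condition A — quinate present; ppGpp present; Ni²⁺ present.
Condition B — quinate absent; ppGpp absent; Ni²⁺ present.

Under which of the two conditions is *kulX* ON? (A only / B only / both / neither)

A only

Condition A:
Quinate is present, so DulR is inactive.
ppGpp is present, so LomY is active.
With repressor LomY bound, *irpB* is not transcribed.
So IrpB is not produced.
Ni²⁺ is present, so VorJ is inactive.
With no repressor bound, *kulX* is transcribed.
→ *kulX* is ON in A.
Condition B:
Quinate is absent, so DulR is active.
ppGpp is absent, so LomY is inactive.
No repressor is bound and DulR is active, so *irpB* is transcribed.
So IrpB is produced and active.
Ni²⁺ is present, so VorJ is inactive.
With repressor IrpB bound, *kulX* is not transcribed.
→ *kulX* is OFF in B.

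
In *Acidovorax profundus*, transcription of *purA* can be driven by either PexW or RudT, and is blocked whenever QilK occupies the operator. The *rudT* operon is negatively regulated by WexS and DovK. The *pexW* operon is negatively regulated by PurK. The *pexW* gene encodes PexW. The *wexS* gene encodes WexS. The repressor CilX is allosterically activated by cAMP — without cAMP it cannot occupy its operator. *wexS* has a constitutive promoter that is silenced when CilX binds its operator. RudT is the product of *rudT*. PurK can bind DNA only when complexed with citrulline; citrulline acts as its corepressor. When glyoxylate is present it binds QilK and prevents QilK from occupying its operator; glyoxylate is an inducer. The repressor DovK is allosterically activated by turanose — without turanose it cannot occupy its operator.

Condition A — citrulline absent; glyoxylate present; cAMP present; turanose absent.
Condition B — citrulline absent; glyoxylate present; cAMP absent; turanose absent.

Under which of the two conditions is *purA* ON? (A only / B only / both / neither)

both

Condition A:
Citrulline is absent, so PurK is inactive.
With no repressor bound, *pexW* is transcribed.
So PexW is produced and active.
Glyoxylate is present, so QilK is inactive.
cAMP is present, so CilX is active.
With repressor CilX bound, *wexS* is not transcribed.
So WexS is not produced.
Turanose is absent, so DovK is inactive.
With no repressor bound, *rudT* is transcribed.
So RudT is produced and active.
Activator PexW is present, so *purA* is transcribed.
→ *purA* is ON in A.
Condition B:
Citrulline is absent, so PurK is inactive.
With no repressor bound, *pexW* is transcribed.
So PexW is produced and active.
Glyoxylate is present, so QilK is inactive.
cAMP is absent, so CilX is inactive.
With no repressor bound, *wexS* is transcribed.
So WexS is produced and active.
Turanose is absent, so DovK is inactive.
With repressor WexS bound, *rudT* is not transcribed.
So RudT is not produced.
Activator PexW is present, so *purA* is transcribed.
→ *purA* is ON in B.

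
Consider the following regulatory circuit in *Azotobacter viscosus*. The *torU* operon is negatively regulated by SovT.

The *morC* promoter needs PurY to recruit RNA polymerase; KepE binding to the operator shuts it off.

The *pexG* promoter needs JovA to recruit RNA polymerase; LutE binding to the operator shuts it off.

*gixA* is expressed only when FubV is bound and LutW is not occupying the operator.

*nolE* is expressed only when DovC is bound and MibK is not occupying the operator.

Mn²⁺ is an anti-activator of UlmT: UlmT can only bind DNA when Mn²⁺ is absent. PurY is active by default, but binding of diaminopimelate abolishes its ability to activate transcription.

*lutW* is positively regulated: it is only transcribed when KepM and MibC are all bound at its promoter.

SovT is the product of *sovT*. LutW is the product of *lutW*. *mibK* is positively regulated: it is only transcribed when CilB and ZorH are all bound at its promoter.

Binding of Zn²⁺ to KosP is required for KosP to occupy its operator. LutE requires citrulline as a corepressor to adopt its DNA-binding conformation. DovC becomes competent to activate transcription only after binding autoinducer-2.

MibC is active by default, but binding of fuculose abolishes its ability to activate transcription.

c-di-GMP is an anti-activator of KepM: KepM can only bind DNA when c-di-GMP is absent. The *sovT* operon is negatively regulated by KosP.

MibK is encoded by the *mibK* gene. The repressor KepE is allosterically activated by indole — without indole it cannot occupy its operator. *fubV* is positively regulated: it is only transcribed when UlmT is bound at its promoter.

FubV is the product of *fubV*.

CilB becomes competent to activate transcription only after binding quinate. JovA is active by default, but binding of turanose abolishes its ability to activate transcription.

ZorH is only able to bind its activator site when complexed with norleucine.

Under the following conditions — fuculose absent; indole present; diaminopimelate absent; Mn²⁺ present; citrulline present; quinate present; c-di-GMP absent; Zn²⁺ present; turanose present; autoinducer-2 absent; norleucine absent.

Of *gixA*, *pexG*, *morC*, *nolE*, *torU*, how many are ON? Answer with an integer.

1

Mn²⁺ is present, so UlmT is inactive.
Required activator UlmT is absent, so *fubV* is not transcribed.
So FubV is not produced.
c-di-GMP is absent, so KepM is active.
Fuculose is absent, so MibC is active.
No repressor is bound and KepM and MibC are active, so *lutW* is transcribed.
So LutW is produced and active.
With repressor LutW bound, *gixA* is not transcribed.
→ *gixA* is OFF.
Turanose is present, so JovA is inactive.
Citrulline is present, so LutE is active.
With repressor LutE bound, *pexG* is not transcribed.
→ *pexG* is OFF.
Diaminopimelate is absent, so PurY is active.
Indole is present, so KepE is active.
With repressor KepE bound, *morC* is not transcribed.
→ *morC* is OFF.
Quinate is present, so CilB is active.
Norleucine is absent, so ZorH is inactive.
Required activator ZorH is absent, so *mibK* is not transcribed.
So MibK is not produced.
Autoinducer-2 is absent, so DovC is inactive.
Required activator DovC is absent, so *nolE* is not transcribed.
→ *nolE* is OFF.
Zn²⁺ is present, so KosP is active.
With repressor KosP bound, *sovT* is not transcribed.
So SovT is not produced.
With no repressor bound, *torU* is transcribed.
→ *torU* is ON.
1 of the 5 genes is transcribed.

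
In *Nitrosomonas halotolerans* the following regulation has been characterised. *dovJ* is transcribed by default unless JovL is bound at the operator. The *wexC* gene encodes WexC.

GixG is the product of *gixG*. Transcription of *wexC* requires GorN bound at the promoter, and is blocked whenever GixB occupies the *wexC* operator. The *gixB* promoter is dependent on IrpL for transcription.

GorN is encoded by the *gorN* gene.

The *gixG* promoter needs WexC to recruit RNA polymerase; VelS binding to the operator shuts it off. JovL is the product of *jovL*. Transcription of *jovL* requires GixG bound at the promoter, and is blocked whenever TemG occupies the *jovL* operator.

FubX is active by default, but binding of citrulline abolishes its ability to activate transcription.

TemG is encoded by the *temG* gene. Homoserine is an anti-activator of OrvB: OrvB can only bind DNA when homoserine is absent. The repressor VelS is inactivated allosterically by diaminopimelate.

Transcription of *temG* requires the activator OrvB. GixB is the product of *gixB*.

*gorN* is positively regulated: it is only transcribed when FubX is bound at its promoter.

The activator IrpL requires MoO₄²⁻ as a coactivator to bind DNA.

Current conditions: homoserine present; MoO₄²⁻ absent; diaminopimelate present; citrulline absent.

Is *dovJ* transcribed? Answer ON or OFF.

MoO₄²⁻ is absent, so IrpL is inactive.
Required activator IrpL is absent, so *gixB* is not transcribed.
So GixB is not produced.
Citrulline is absent, so FubX is active.
No repressor is bound and FubX is active, so *gorN* is transcribed.
So GorN is produced and active.
No repressor is bound and GorN is active, so *wexC* is transcribed.
So WexC is produced and active.
Diaminopimelate is present, so VelS is inactive.
No repressor is bound and WexC is active, so *gixG* is transcribed.
So GixG is produced and active.
Homoserine is present, so OrvB is inactive.
Required activator OrvB is absent, so *temG* is not transcribed.
So TemG is not produced.
No repressor is bound and GixG is active, so *jovL* is transcribed.
So JovL is produced and active.
With repressor JovL bound, *dovJ* is not transcribed.

OFF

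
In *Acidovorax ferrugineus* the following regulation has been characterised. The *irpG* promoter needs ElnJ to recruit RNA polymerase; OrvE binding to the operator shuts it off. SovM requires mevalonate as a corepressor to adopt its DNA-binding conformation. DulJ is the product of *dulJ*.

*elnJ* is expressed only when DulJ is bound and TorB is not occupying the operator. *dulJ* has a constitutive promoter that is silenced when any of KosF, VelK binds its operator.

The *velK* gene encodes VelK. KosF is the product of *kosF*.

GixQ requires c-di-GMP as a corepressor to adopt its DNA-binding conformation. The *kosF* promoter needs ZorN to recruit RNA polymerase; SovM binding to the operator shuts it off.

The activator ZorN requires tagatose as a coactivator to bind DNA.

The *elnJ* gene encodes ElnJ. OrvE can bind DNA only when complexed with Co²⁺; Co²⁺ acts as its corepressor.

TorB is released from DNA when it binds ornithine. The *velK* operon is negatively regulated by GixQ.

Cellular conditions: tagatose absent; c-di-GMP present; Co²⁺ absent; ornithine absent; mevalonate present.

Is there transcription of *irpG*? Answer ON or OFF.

OFF

Co²⁺ is absent, so OrvE is inactive.
Mevalonate is present, so SovM is active.
Tagatose is absent, so ZorN is inactive.
With repressor SovM bound, *kosF* is not transcribed.
So KosF is not produced.
c-di-GMP is present, so GixQ is active.
With repressor GixQ bound, *velK* is not transcribed.
So VelK is not produced.
With no repressor bound, *dulJ* is transcribed.
So DulJ is produced and active.
Ornithine is absent, so TorB is active.
With repressor TorB bound, *elnJ* is not transcribed.
So ElnJ is not produced.
Required activator ElnJ is absent, so *irpG* is not transcribed.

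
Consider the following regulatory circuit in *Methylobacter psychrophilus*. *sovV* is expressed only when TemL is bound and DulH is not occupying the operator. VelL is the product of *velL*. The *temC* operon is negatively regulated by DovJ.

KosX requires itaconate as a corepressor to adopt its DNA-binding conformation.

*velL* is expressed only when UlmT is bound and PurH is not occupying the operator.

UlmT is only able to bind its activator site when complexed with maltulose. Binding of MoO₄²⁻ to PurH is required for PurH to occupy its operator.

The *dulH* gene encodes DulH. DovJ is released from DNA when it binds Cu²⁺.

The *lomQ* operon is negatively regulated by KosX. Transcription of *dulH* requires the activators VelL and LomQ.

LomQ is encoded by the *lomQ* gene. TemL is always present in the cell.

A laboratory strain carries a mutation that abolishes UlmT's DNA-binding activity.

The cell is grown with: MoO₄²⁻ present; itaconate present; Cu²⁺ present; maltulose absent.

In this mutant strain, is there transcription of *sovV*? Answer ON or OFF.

ON

TemL is produced constitutively and is active.
UlmT is non-functional in this strain, so it has no effect.
MoO₄²⁻ is present, so PurH is active.
With repressor PurH bound, *velL* is not transcribed.
So VelL is not produced.
Itaconate is present, so KosX is active.
With repressor KosX bound, *lomQ* is not transcribed.
So LomQ is not produced.
Required activator VelL is absent, so *dulH* is not transcribed.
So DulH is not produced.
No repressor is bound and TemL is active, so *sovV* is transcribed.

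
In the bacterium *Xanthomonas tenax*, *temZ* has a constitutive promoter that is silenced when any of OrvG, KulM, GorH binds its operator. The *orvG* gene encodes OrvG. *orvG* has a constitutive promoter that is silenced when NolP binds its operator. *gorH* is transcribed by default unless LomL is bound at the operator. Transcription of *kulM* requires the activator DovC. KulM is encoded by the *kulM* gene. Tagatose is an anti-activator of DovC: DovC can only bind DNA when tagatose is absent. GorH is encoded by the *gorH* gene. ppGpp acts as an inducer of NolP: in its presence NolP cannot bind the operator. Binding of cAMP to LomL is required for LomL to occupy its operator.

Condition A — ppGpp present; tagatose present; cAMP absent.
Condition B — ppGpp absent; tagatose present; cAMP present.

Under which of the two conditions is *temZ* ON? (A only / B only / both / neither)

B only

Condition A:
ppGpp is present, so NolP is inactive.
With no repressor bound, *orvG* is transcribed.
So OrvG is produced and active.
Tagatose is present, so DovC is inactive.
Required activator DovC is absent, so *kulM* is not transcribed.
So KulM is not produced.
cAMP is absent, so LomL is inactive.
With no repressor bound, *gorH* is transcribed.
So GorH is produced and active.
With repressor OrvG bound, *temZ* is not transcribed.
→ *temZ* is OFF in A.
Condition B:
ppGpp is absent, so NolP is active.
With repressor NolP bound, *orvG* is not transcribed.
So OrvG is not produced.
Tagatose is present, so DovC is inactive.
Required activator DovC is absent, so *kulM* is not transcribed.
So KulM is not produced.
cAMP is present, so LomL is active.
With repressor LomL bound, *gorH* is not transcribed.
So GorH is not produced.
With no repressor bound, *temZ* is transcribed.
→ *temZ* is ON in B.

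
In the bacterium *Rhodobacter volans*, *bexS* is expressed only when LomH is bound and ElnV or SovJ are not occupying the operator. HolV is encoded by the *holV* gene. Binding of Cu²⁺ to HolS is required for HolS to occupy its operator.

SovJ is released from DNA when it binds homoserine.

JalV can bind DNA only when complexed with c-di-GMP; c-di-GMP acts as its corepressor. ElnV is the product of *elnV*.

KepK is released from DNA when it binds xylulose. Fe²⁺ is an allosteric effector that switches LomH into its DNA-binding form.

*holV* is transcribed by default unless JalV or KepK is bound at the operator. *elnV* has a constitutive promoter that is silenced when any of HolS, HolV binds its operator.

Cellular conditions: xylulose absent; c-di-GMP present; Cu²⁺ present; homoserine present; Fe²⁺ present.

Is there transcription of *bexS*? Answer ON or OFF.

Fe²⁺ is present, so LomH is active.
Cu²⁺ is present, so HolS is active.
c-di-GMP is present, so JalV is active.
Xylulose is absent, so KepK is active.
With repressor JalV bound, *holV* is not transcribed.
So HolV is not produced.
With repressor HolS bound, *elnV* is not transcribed.
So ElnV is not produced.
Homoserine is present, so SovJ is inactive.
No repressor is bound and LomH is active, so *bexS* is transcribed.

ON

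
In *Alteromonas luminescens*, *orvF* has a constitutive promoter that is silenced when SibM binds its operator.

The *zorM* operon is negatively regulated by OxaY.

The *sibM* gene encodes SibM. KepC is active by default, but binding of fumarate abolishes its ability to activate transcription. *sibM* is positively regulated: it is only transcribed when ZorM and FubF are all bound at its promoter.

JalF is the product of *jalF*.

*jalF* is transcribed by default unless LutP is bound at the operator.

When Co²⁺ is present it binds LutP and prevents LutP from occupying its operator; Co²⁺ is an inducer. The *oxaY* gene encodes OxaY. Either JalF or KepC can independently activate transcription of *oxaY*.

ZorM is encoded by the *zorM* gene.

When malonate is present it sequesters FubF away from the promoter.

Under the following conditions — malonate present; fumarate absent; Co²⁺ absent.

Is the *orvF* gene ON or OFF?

ON

Co²⁺ is absent, so LutP is active.
With repressor LutP bound, *jalF* is not transcribed.
So JalF is not produced.
Fumarate is absent, so KepC is active.
Activator KepC is present, so *oxaY* is transcribed.
So OxaY is produced and active.
With repressor OxaY bound, *zorM* is not transcribed.
So ZorM is not produced.
Malonate is present, so FubF is inactive.
Required activator ZorM is absent, so *sibM* is not transcribed.
So SibM is not produced.
With no repressor bound, *orvF* is transcribed.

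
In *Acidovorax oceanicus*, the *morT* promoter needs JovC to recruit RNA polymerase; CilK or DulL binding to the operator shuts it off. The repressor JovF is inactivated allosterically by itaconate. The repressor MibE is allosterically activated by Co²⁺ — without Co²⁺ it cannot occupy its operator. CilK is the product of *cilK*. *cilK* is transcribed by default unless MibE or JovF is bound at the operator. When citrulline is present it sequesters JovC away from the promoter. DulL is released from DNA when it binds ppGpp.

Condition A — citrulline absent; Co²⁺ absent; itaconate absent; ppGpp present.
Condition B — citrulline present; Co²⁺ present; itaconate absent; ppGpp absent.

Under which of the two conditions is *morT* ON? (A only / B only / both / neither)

Condition A:
Citrulline is absent, so JovC is active.
Co²⁺ is absent, so MibE is inactive.
Itaconate is absent, so JovF is active.
With repressor JovF bound, *cilK* is not transcribed.
So CilK is not produced.
ppGpp is present, so DulL is inactive.
No repressor is bound and JovC is active, so *morT* is transcribed.
→ *morT* is ON in A.
Condition B:
Citrulline is present, so JovC is inactive.
Co²⁺ is present, so MibE is active.
Itaconate is absent, so JovF is active.
With repressor MibE bound, *cilK* is not transcribed.
So CilK is not produced.
ppGpp is absent, so DulL is active.
With repressor DulL bound, *morT* is not transcribed.
→ *morT* is OFF in B.

A only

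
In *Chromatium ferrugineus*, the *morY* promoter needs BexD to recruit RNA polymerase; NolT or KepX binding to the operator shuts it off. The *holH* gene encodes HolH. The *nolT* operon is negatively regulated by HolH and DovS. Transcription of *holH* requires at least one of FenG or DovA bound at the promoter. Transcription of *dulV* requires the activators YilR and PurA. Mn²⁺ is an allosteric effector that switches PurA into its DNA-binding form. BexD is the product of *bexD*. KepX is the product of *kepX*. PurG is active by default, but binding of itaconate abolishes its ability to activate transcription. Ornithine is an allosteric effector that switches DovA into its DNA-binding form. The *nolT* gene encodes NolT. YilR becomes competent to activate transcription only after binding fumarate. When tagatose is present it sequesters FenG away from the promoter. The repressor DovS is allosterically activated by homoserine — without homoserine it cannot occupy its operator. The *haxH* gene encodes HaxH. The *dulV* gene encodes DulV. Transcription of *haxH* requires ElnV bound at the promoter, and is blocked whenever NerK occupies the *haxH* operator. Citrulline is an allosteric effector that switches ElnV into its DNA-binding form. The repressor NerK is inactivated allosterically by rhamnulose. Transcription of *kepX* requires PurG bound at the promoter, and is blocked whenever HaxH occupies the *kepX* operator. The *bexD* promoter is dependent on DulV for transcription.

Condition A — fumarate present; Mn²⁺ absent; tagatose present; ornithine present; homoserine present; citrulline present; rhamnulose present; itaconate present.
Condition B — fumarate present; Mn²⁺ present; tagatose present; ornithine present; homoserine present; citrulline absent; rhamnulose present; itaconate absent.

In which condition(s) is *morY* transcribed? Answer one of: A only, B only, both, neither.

Condition A:
Fumarate is present, so YilR is active.
Mn²⁺ is absent, so PurA is inactive.
Required activator PurA is absent, so *dulV* is not transcribed.
So DulV is not produced.
Required activator DulV is absent, so *bexD* is not transcribed.
So BexD is not produced.
Tagatose is present, so FenG is inactive.
Ornithine is present, so DovA is active.
Activator DovA is present, so *holH* is transcribed.
So HolH is produced and active.
Homoserine is present, so DovS is active.
With repressor HolH bound, *nolT* is not transcribed.
So NolT is not produced.
Citrulline is present, so ElnV is active.
Rhamnulose is present, so NerK is inactive.
No repressor is bound and ElnV is active, so *haxH* is transcribed.
So HaxH is produced and active.
Itaconate is present, so PurG is inactive.
With repressor HaxH bound, *kepX* is not transcribed.
So KepX is not produced.
Required activator BexD is absent, so *morY* is not transcribed.
→ *morY* is OFF in A.
Condition B:
Fumarate is present, so YilR is active.
Mn²⁺ is present, so PurA is active.
No repressor is bound and YilR and PurA are active, so *dulV* is transcribed.
So DulV is produced and active.
No repressor is bound and DulV is active, so *bexD* is transcribed.
So BexD is produced and active.
Tagatose is present, so FenG is inactive.
Ornithine is present, so DovA is active.
Activator DovA is present, so *holH* is transcribed.
So HolH is produced and active.
Homoserine is present, so DovS is active.
With repressor HolH bound, *nolT* is not transcribed.
So NolT is not produced.
Citrulline is absent, so ElnV is inactive.
Rhamnulose is present, so NerK is inactive.
Required activator ElnV is absent, so *haxH* is not transcribed.
So HaxH is not produced.
Itaconate is absent, so PurG is active.
No repressor is bound and PurG is active, so *kepX* is transcribed.
So KepX is produced and active.
With repressor KepX bound, *morY* is not transcribed.
→ *morY* is OFF in B.

neither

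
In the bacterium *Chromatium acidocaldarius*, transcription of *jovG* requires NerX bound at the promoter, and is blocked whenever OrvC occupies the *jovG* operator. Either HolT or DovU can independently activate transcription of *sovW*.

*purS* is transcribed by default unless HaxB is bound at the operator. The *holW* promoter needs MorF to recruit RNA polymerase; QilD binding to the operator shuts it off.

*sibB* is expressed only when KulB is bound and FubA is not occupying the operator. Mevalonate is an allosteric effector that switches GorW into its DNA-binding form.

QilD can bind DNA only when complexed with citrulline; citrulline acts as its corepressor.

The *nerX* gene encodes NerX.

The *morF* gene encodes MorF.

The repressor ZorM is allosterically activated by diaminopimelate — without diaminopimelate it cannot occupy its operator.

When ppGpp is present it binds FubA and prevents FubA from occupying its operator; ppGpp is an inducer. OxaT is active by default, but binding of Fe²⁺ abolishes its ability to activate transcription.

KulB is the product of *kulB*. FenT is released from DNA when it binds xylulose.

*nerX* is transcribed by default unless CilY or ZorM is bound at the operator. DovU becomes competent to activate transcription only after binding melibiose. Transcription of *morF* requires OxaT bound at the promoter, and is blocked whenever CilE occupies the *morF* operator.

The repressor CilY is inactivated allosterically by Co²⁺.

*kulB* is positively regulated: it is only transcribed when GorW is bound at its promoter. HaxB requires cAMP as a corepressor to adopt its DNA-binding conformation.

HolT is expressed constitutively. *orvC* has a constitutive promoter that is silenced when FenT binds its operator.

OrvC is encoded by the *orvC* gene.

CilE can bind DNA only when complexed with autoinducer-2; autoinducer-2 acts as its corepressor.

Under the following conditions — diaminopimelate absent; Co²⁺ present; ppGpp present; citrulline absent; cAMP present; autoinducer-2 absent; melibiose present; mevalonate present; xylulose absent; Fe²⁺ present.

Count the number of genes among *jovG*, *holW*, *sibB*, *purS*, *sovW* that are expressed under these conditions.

Xylulose is absent, so FenT is active.
With repressor FenT bound, *orvC* is not transcribed.
So OrvC is not produced.
Co²⁺ is present, so CilY is inactive.
Diaminopimelate is absent, so ZorM is inactive.
With no repressor bound, *nerX* is transcribed.
So NerX is produced and active.
No repressor is bound and NerX is active, so *jovG* is transcribed.
→ *jovG* is ON.
Citrulline is absent, so QilD is inactive.
Autoinducer-2 is absent, so CilE is inactive.
Fe²⁺ is present, so OxaT is inactive.
Required activator OxaT is absent, so *morF* is not transcribed.
So MorF is not produced.
Required activator MorF is absent, so *holW* is not transcribed.
→ *holW* is OFF.
ppGpp is present, so FubA is inactive.
Mevalonate is present, so GorW is active.
No repressor is bound and GorW is active, so *kulB* is transcribed.
So KulB is produced and active.
No repressor is bound and KulB is active, so *sibB* is transcribed.
→ *sibB* is ON.
cAMP is present, so HaxB is active.
With repressor HaxB bound, *purS* is not transcribed.
→ *purS* is OFF.
HolT is produced constitutively and is active.
Melibiose is present, so DovU is active.
Activator HolT is present, so *sovW* is transcribed.
→ *sovW* is ON.
3 of the 5 genes are transcribed.

3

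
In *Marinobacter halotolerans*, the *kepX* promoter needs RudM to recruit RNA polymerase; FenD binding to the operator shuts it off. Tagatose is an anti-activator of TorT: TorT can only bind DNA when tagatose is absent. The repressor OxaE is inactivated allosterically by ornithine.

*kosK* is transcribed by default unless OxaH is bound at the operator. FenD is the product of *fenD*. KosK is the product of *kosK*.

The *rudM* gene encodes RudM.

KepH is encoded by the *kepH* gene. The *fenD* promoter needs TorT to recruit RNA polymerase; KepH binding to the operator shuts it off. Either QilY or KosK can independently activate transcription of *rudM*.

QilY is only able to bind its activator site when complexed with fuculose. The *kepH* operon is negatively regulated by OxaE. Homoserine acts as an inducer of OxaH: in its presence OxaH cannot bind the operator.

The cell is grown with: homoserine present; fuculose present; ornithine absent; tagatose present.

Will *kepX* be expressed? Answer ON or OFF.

ON

Fuculose is present, so QilY is active.
Homoserine is present, so OxaH is inactive.
With no repressor bound, *kosK* is transcribed.
So KosK is produced and active.
Activator QilY is present, so *rudM* is transcribed.
So RudM is produced and active.
Tagatose is present, so TorT is inactive.
Ornithine is absent, so OxaE is active.
With repressor OxaE bound, *kepH* is not transcribed.
So KepH is not produced.
Required activator TorT is absent, so *fenD* is not transcribed.
So FenD is not produced.
No repressor is bound and RudM is active, so *kepX* is transcribed.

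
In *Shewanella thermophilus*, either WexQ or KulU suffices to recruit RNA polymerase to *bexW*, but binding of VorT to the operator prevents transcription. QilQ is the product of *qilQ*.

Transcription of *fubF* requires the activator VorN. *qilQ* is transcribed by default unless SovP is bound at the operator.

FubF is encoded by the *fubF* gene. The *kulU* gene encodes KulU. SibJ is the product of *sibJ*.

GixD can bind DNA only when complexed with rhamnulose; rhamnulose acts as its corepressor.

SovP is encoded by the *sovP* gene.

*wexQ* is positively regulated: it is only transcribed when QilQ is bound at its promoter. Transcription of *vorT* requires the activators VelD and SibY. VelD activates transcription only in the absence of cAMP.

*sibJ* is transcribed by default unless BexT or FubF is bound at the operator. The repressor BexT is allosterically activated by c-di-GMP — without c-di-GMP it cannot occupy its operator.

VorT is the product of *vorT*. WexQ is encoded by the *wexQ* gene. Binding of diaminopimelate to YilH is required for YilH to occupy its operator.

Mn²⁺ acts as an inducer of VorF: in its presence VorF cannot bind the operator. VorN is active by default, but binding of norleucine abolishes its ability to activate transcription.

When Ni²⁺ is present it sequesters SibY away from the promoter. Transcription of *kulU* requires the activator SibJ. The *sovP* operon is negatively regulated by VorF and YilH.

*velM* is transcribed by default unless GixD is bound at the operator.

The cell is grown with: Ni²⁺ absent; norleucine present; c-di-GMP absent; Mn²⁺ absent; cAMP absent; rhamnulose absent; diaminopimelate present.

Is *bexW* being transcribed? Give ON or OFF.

OFF

Mn²⁺ is absent, so VorF is active.
Diaminopimelate is present, so YilH is active.
With repressor VorF bound, *sovP* is not transcribed.
So SovP is not produced.
With no repressor bound, *qilQ* is transcribed.
So QilQ is produced and active.
No repressor is bound and QilQ is active, so *wexQ* is transcribed.
So WexQ is produced and active.
cAMP is absent, so VelD is active.
Ni²⁺ is absent, so SibY is active.
No repressor is bound and VelD and SibY are active, so *vorT* is transcribed.
So VorT is produced and active.
c-di-GMP is absent, so BexT is inactive.
Norleucine is present, so VorN is inactive.
Required activator VorN is absent, so *fubF* is not transcribed.
So FubF is not produced.
With no repressor bound, *sibJ* is transcribed.
So SibJ is produced and active.
No repressor is bound and SibJ is active, so *kulU* is transcribed.
So KulU is produced and active.
With repressor VorT bound, *bexW* is not transcribed.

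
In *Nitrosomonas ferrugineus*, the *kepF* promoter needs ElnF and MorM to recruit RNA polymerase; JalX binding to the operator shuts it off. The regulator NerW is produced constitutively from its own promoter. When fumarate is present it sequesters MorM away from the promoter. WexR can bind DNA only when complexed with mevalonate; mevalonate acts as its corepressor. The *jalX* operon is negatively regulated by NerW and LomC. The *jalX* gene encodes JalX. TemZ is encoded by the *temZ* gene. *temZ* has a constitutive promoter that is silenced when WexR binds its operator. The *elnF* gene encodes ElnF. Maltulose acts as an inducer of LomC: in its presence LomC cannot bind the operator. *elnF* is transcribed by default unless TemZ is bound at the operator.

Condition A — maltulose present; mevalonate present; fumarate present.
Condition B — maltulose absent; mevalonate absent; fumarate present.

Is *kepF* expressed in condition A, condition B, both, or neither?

neither

Condition A:
NerW is produced constitutively and is active.
Maltulose is present, so LomC is inactive.
With repressor NerW bound, *jalX* is not transcribed.
So JalX is not produced.
Mevalonate is present, so WexR is active.
With repressor WexR bound, *temZ* is not transcribed.
So TemZ is not produced.
With no repressor bound, *elnF* is transcribed.
So ElnF is produced and active.
Fumarate is present, so MorM is inactive.
Required activator MorM is absent, so *kepF* is not transcribed.
→ *kepF* is OFF in A.
Condition B:
NerW is produced constitutively and is active.
Maltulose is absent, so LomC is active.
With repressor NerW bound, *jalX* is not transcribed.
So JalX is not produced.
Mevalonate is absent, so WexR is inactive.
With no repressor bound, *temZ* is transcribed.
So TemZ is produced and active.
With repressor TemZ bound, *elnF* is not transcribed.
So ElnF is not produced.
Fumarate is present, so MorM is inactive.
Required activator ElnF is absent, so *kepF* is not transcribed.
→ *kepF* is OFF in B.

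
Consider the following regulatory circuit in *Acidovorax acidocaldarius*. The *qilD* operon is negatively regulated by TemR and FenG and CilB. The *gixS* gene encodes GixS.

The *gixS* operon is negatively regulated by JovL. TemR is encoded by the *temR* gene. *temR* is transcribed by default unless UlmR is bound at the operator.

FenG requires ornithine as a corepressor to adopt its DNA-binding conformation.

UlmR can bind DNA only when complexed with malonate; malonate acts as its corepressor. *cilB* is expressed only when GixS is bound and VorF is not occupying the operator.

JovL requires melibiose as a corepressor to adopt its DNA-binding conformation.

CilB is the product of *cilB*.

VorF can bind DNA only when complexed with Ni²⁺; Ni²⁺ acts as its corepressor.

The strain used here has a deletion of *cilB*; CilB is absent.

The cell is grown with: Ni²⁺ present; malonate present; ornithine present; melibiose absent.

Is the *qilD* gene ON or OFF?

OFF

Malonate is present, so UlmR is active.
With repressor UlmR bound, *temR* is not transcribed.
So TemR is not produced.
Ornithine is present, so FenG is active.
CilB is non-functional in this strain, so it has no effect.
With repressor FenG bound, *qilD* is not transcribed.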